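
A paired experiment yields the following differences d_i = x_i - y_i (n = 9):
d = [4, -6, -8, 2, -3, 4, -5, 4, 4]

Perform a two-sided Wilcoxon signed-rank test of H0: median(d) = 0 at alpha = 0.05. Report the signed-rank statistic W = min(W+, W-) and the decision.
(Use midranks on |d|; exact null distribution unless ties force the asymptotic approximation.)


Step 1: Drop any zero differences (none here) and take |d_i|.
|d| = [4, 6, 8, 2, 3, 4, 5, 4, 4]
Step 2: Midrank |d_i| (ties get averaged ranks).
ranks: |4|->4.5, |6|->8, |8|->9, |2|->1, |3|->2, |4|->4.5, |5|->7, |4|->4.5, |4|->4.5
Step 3: Attach original signs; sum ranks with positive sign and with negative sign.
W+ = 4.5 + 1 + 4.5 + 4.5 + 4.5 = 19
W- = 8 + 9 + 2 + 7 = 26
(Check: W+ + W- = 45 should equal n(n+1)/2 = 45.)
Step 4: Test statistic W = min(W+, W-) = 19.
Step 5: Ties in |d|, so use the tie-corrected normal approximation.
        E[W] = n(n+1)/4 = 9*10/4 = 22.5.
        Tie groups: |d|=4 (t=4); sum(t^3 - t) = 60.
        Var[W] = n(n+1)(2n+1)/24 - sum(t^3-t)/48 = 1710/24 - 60/48 = 70.
        z = (W - E[W]) / sqrt(Var[W]) = (19 - 22.5) / 8.3666 = -0.4183.
        Two-sided p = 2*Phi(z) = 0.675706.
Step 6: alpha = 0.05. fail to reject H0.

W+ = 19, W- = 26, W = min = 19, p = 0.675706, fail to reject H0.


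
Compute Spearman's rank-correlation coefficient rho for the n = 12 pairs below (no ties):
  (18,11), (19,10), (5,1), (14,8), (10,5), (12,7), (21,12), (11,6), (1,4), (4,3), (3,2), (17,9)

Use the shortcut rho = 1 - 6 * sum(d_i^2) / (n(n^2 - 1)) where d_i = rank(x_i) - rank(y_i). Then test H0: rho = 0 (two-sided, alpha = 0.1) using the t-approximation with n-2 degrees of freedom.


Step 1: Rank x and y separately (midranks; no ties here).
rank(x): 18->10, 19->11, 5->4, 14->8, 10->5, 12->7, 21->12, 11->6, 1->1, 4->3, 3->2, 17->9
rank(y): 11->11, 10->10, 1->1, 8->8, 5->5, 7->7, 12->12, 6->6, 4->4, 3->3, 2->2, 9->9
Step 2: d_i = R_x(i) - R_y(i); compute d_i^2.
  (10-11)^2=1, (11-10)^2=1, (4-1)^2=9, (8-8)^2=0, (5-5)^2=0, (7-7)^2=0, (12-12)^2=0, (6-6)^2=0, (1-4)^2=9, (3-3)^2=0, (2-2)^2=0, (9-9)^2=0
sum(d^2) = 20.
Step 3: rho = 1 - 6*20 / (12*(12^2 - 1)) = 1 - 120/1716 = 0.930070.
Step 4: Under H0, t = rho * sqrt((n-2)/(1-rho^2)) = 8.0057 ~ t(10).
Step 5: Two-sided p-value from the t-distribution with 10 df = 0.000012.
Step 6: alpha = 0.1. reject H0.

rho = 0.9301, p = 0.000012, reject H0 at alpha = 0.1.


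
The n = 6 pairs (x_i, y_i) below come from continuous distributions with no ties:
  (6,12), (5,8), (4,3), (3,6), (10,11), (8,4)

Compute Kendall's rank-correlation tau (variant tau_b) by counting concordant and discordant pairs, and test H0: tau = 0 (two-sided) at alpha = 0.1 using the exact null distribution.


Step 1: Enumerate the 15 unordered pairs (i,j) with i<j and classify each by sign(x_j-x_i) * sign(y_j-y_i).
  (1,2):dx=-1,dy=-4->C; (1,3):dx=-2,dy=-9->C; (1,4):dx=-3,dy=-6->C; (1,5):dx=+4,dy=-1->D
  (1,6):dx=+2,dy=-8->D; (2,3):dx=-1,dy=-5->C; (2,4):dx=-2,dy=-2->C; (2,5):dx=+5,dy=+3->C
  (2,6):dx=+3,dy=-4->D; (3,4):dx=-1,dy=+3->D; (3,5):dx=+6,dy=+8->C; (3,6):dx=+4,dy=+1->C
  (4,5):dx=+7,dy=+5->C; (4,6):dx=+5,dy=-2->D; (5,6):dx=-2,dy=-7->C
Step 2: C = 10, D = 5, total pairs = 15.
Step 3: tau = (C - D)/(n(n-1)/2) = (10 - 5)/15 = 0.333333.
Step 4: Exact two-sided p-value (enumerate n! = 720 permutations of y under H0): p = 0.469444.
Step 5: alpha = 0.1. fail to reject H0.

tau_b = 0.3333 (C=10, D=5), p = 0.469444, fail to reject H0.


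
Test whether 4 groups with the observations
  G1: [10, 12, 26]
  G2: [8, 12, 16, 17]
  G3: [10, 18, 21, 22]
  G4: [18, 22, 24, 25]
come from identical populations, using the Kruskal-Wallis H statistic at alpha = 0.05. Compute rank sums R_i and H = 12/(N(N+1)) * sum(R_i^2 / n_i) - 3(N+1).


Step 1: Combine all N = 15 observations and assign midranks.
sorted (value, group, rank): (8,G2,1), (10,G1,2.5), (10,G3,2.5), (12,G1,4.5), (12,G2,4.5), (16,G2,6), (17,G2,7), (18,G3,8.5), (18,G4,8.5), (21,G3,10), (22,G3,11.5), (22,G4,11.5), (24,G4,13), (25,G4,14), (26,G1,15)
Step 2: Sum ranks within each group.
R_1 = 22 (n_1 = 3)
R_2 = 18.5 (n_2 = 4)
R_3 = 32.5 (n_3 = 4)
R_4 = 47 (n_4 = 4)
Step 3: H = 12/(N(N+1)) * sum(R_i^2/n_i) - 3(N+1)
     = 12/(15*16) * (22^2/3 + 18.5^2/4 + 32.5^2/4 + 47^2/4) - 3*16
     = 0.050000 * 1063.21 - 48
     = 5.160417.
Step 4: Ties present; correction factor C = 1 - 24/(15^3 - 15) = 0.992857. Corrected H = 5.160417 / 0.992857 = 5.197542.
Step 5: Under H0, H ~ chi^2(3); p-value = 0.157891.
Step 6: alpha = 0.05. fail to reject H0.

H = 5.1975, df = 3, p = 0.157891, fail to reject H0.


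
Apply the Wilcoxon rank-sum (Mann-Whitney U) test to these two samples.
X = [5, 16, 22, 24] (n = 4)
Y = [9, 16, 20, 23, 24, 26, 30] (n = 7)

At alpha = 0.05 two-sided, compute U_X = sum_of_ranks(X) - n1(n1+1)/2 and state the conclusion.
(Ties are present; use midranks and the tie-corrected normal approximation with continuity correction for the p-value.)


Step 1: Combine and sort all 11 observations; assign midranks.
sorted (value, group): (5,X), (9,Y), (16,X), (16,Y), (20,Y), (22,X), (23,Y), (24,X), (24,Y), (26,Y), (30,Y)
ranks: 5->1, 9->2, 16->3.5, 16->3.5, 20->5, 22->6, 23->7, 24->8.5, 24->8.5, 26->10, 30->11
Step 2: Rank sum for X: R1 = 1 + 3.5 + 6 + 8.5 = 19.
Step 3: U_X = R1 - n1(n1+1)/2 = 19 - 4*5/2 = 19 - 10 = 9.
       U_Y = n1*n2 - U_X = 28 - 9 = 19.
Step 4: Ties are present, so use the tie-corrected normal approximation (with continuity correction) for the p-value.
Step 5: p-value = 0.392932; compare to alpha = 0.05. fail to reject H0.

U_X = 9, p = 0.392932, fail to reject H0 at alpha = 0.05.


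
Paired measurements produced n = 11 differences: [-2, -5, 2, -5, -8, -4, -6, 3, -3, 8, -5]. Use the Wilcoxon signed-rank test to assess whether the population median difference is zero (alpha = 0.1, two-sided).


Step 1: Drop any zero differences (none here) and take |d_i|.
|d| = [2, 5, 2, 5, 8, 4, 6, 3, 3, 8, 5]
Step 2: Midrank |d_i| (ties get averaged ranks).
ranks: |2|->1.5, |5|->7, |2|->1.5, |5|->7, |8|->10.5, |4|->5, |6|->9, |3|->3.5, |3|->3.5, |8|->10.5, |5|->7
Step 3: Attach original signs; sum ranks with positive sign and with negative sign.
W+ = 1.5 + 3.5 + 10.5 = 15.5
W- = 1.5 + 7 + 7 + 10.5 + 5 + 9 + 3.5 + 7 = 50.5
(Check: W+ + W- = 66 should equal n(n+1)/2 = 66.)
Step 4: Test statistic W = min(W+, W-) = 15.5.
Step 5: Ties in |d|, so use the tie-corrected normal approximation.
        E[W] = n(n+1)/4 = 11*12/4 = 33.
        Tie groups: |d|=2 (t=2), |d|=3 (t=2), |d|=5 (t=3), |d|=8 (t=2); sum(t^3 - t) = 42.
        Var[W] = n(n+1)(2n+1)/24 - sum(t^3-t)/48 = 3036/24 - 42/48 = 125.625.
        z = (W - E[W]) / sqrt(Var[W]) = (15.5 - 33) / 11.2083 = -1.5613.
        Two-sided p = 2*Phi(z) = 0.118441.
Step 6: alpha = 0.1. fail to reject H0.

W+ = 15.5, W- = 50.5, W = min = 15.5, p = 0.118441, fail to reject H0.


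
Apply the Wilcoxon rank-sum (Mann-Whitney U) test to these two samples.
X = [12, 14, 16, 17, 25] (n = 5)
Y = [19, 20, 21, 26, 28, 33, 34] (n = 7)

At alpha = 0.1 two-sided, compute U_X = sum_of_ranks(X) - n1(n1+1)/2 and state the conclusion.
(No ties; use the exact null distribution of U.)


Step 1: Combine and sort all 12 observations; assign midranks.
sorted (value, group): (12,X), (14,X), (16,X), (17,X), (19,Y), (20,Y), (21,Y), (25,X), (26,Y), (28,Y), (33,Y), (34,Y)
ranks: 12->1, 14->2, 16->3, 17->4, 19->5, 20->6, 21->7, 25->8, 26->9, 28->10, 33->11, 34->12
Step 2: Rank sum for X: R1 = 1 + 2 + 3 + 4 + 8 = 18.
Step 3: U_X = R1 - n1(n1+1)/2 = 18 - 5*6/2 = 18 - 15 = 3.
       U_Y = n1*n2 - U_X = 35 - 3 = 32.
Step 4: No ties, so the exact null distribution of U (based on enumerating the C(12,5) = 792 equally likely rank assignments) gives the two-sided p-value.
Step 5: p-value = 0.017677; compare to alpha = 0.1. reject H0.

U_X = 3, p = 0.017677, reject H0 at alpha = 0.1.


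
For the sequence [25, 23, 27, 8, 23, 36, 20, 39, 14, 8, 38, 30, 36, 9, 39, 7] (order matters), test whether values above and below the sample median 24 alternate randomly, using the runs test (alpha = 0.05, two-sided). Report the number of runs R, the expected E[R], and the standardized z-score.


Step 1: Compute median = 24; label A = above, B = below.
Labels in order: ABABBABABBAAABAB  (n_A = 8, n_B = 8)
Step 2: Count runs R = 12.
Step 3: Under H0 (random ordering), E[R] = 2*n_A*n_B/(n_A+n_B) + 1 = 2*8*8/16 + 1 = 9.0000.
        Var[R] = 2*n_A*n_B*(2*n_A*n_B - n_A - n_B) / ((n_A+n_B)^2 * (n_A+n_B-1)) = 14336/3840 = 3.7333.
        SD[R] = 1.9322.
Step 4: Continuity-corrected z = (R - 0.5 - E[R]) / SD[R] = (12 - 0.5 - 9.0000) / 1.9322 = 1.2939.
Step 5: Two-sided p-value via normal approximation = 2*(1 - Phi(|z|)) = 0.195709.
Step 6: alpha = 0.05. fail to reject H0.

R = 12, z = 1.2939, p = 0.195709, fail to reject H0.


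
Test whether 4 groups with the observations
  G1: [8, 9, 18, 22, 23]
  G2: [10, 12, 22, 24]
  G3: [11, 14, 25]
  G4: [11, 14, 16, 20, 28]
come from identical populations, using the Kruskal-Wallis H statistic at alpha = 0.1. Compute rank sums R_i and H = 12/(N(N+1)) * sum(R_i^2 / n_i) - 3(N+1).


Step 1: Combine all N = 17 observations and assign midranks.
sorted (value, group, rank): (8,G1,1), (9,G1,2), (10,G2,3), (11,G3,4.5), (11,G4,4.5), (12,G2,6), (14,G3,7.5), (14,G4,7.5), (16,G4,9), (18,G1,10), (20,G4,11), (22,G1,12.5), (22,G2,12.5), (23,G1,14), (24,G2,15), (25,G3,16), (28,G4,17)
Step 2: Sum ranks within each group.
R_1 = 39.5 (n_1 = 5)
R_2 = 36.5 (n_2 = 4)
R_3 = 28 (n_3 = 3)
R_4 = 49 (n_4 = 5)
Step 3: H = 12/(N(N+1)) * sum(R_i^2/n_i) - 3(N+1)
     = 12/(17*18) * (39.5^2/5 + 36.5^2/4 + 28^2/3 + 49^2/5) - 3*18
     = 0.039216 * 1386.65 - 54
     = 0.378268.
Step 4: Ties present; correction factor C = 1 - 18/(17^3 - 17) = 0.996324. Corrected H = 0.378268 / 0.996324 = 0.379664.
Step 5: Under H0, H ~ chi^2(3); p-value = 0.944411.
Step 6: alpha = 0.1. fail to reject H0.

H = 0.3797, df = 3, p = 0.944411, fail to reject H0.


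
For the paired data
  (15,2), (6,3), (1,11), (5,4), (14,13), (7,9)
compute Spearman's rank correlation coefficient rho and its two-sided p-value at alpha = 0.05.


Step 1: Rank x and y separately (midranks; no ties here).
rank(x): 15->6, 6->3, 1->1, 5->2, 14->5, 7->4
rank(y): 2->1, 3->2, 11->5, 4->3, 13->6, 9->4
Step 2: d_i = R_x(i) - R_y(i); compute d_i^2.
  (6-1)^2=25, (3-2)^2=1, (1-5)^2=16, (2-3)^2=1, (5-6)^2=1, (4-4)^2=0
sum(d^2) = 44.
Step 3: rho = 1 - 6*44 / (6*(6^2 - 1)) = 1 - 264/210 = -0.257143.
Step 4: Under H0, t = rho * sqrt((n-2)/(1-rho^2)) = -0.5322 ~ t(4).
Step 5: Two-sided p-value from the t-distribution with 4 df = 0.622787.
Step 6: alpha = 0.05. fail to reject H0.

rho = -0.2571, p = 0.622787, fail to reject H0 at alpha = 0.05.


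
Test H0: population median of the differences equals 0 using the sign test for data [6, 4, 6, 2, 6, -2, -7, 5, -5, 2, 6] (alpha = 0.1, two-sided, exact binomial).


Step 1: Discard zero differences. Original n = 11; n_eff = number of nonzero differences = 11.
Nonzero differences (with sign): +6, +4, +6, +2, +6, -2, -7, +5, -5, +2, +6
Step 2: Count signs: positive = 8, negative = 3.
Step 3: Under H0: P(positive) = 0.5, so the number of positives S ~ Bin(11, 0.5).
Step 4: Two-sided exact p-value = sum of Bin(11,0.5) probabilities at or below the observed probability = 0.226562.
Step 5: alpha = 0.1. fail to reject H0.

n_eff = 11, pos = 8, neg = 3, p = 0.226562, fail to reject H0.


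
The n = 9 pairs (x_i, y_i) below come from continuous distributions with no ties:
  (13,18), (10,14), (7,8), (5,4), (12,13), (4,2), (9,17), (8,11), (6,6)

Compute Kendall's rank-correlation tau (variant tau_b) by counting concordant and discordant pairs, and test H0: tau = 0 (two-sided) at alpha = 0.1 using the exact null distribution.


Step 1: Enumerate the 36 unordered pairs (i,j) with i<j and classify each by sign(x_j-x_i) * sign(y_j-y_i).
  (1,2):dx=-3,dy=-4->C; (1,3):dx=-6,dy=-10->C; (1,4):dx=-8,dy=-14->C; (1,5):dx=-1,dy=-5->C
  (1,6):dx=-9,dy=-16->C; (1,7):dx=-4,dy=-1->C; (1,8):dx=-5,dy=-7->C; (1,9):dx=-7,dy=-12->C
  (2,3):dx=-3,dy=-6->C; (2,4):dx=-5,dy=-10->C; (2,5):dx=+2,dy=-1->D; (2,6):dx=-6,dy=-12->C
  (2,7):dx=-1,dy=+3->D; (2,8):dx=-2,dy=-3->C; (2,9):dx=-4,dy=-8->C; (3,4):dx=-2,dy=-4->C
  (3,5):dx=+5,dy=+5->C; (3,6):dx=-3,dy=-6->C; (3,7):dx=+2,dy=+9->C; (3,8):dx=+1,dy=+3->C
  (3,9):dx=-1,dy=-2->C; (4,5):dx=+7,dy=+9->C; (4,6):dx=-1,dy=-2->C; (4,7):dx=+4,dy=+13->C
  (4,8):dx=+3,dy=+7->C; (4,9):dx=+1,dy=+2->C; (5,6):dx=-8,dy=-11->C; (5,7):dx=-3,dy=+4->D
  (5,8):dx=-4,dy=-2->C; (5,9):dx=-6,dy=-7->C; (6,7):dx=+5,dy=+15->C; (6,8):dx=+4,dy=+9->C
  (6,9):dx=+2,dy=+4->C; (7,8):dx=-1,dy=-6->C; (7,9):dx=-3,dy=-11->C; (8,9):dx=-2,dy=-5->C
Step 2: C = 33, D = 3, total pairs = 36.
Step 3: tau = (C - D)/(n(n-1)/2) = (33 - 3)/36 = 0.833333.
Step 4: Exact two-sided p-value (enumerate n! = 362880 permutations of y under H0): p = 0.000854.
Step 5: alpha = 0.1. reject H0.

tau_b = 0.8333 (C=33, D=3), p = 0.000854, reject H0.


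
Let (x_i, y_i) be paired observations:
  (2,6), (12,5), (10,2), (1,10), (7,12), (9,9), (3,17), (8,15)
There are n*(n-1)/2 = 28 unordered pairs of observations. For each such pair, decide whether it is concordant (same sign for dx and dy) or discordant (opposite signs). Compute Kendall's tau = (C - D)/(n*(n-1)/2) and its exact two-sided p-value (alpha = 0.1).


Step 1: Enumerate the 28 unordered pairs (i,j) with i<j and classify each by sign(x_j-x_i) * sign(y_j-y_i).
  (1,2):dx=+10,dy=-1->D; (1,3):dx=+8,dy=-4->D; (1,4):dx=-1,dy=+4->D; (1,5):dx=+5,dy=+6->C
  (1,6):dx=+7,dy=+3->C; (1,7):dx=+1,dy=+11->C; (1,8):dx=+6,dy=+9->C; (2,3):dx=-2,dy=-3->C
  (2,4):dx=-11,dy=+5->D; (2,5):dx=-5,dy=+7->D; (2,6):dx=-3,dy=+4->D; (2,7):dx=-9,dy=+12->D
  (2,8):dx=-4,dy=+10->D; (3,4):dx=-9,dy=+8->D; (3,5):dx=-3,dy=+10->D; (3,6):dx=-1,dy=+7->D
  (3,7):dx=-7,dy=+15->D; (3,8):dx=-2,dy=+13->D; (4,5):dx=+6,dy=+2->C; (4,6):dx=+8,dy=-1->D
  (4,7):dx=+2,dy=+7->C; (4,8):dx=+7,dy=+5->C; (5,6):dx=+2,dy=-3->D; (5,7):dx=-4,dy=+5->D
  (5,8):dx=+1,dy=+3->C; (6,7):dx=-6,dy=+8->D; (6,8):dx=-1,dy=+6->D; (7,8):dx=+5,dy=-2->D
Step 2: C = 9, D = 19, total pairs = 28.
Step 3: tau = (C - D)/(n(n-1)/2) = (9 - 19)/28 = -0.357143.
Step 4: Exact two-sided p-value (enumerate n! = 40320 permutations of y under H0): p = 0.275099.
Step 5: alpha = 0.1. fail to reject H0.

tau_b = -0.3571 (C=9, D=19), p = 0.275099, fail to reject H0.


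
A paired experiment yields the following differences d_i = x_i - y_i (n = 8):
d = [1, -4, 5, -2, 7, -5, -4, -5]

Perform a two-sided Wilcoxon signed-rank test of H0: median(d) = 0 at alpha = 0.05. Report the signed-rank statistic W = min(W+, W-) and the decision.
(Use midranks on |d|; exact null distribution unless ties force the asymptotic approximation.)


Step 1: Drop any zero differences (none here) and take |d_i|.
|d| = [1, 4, 5, 2, 7, 5, 4, 5]
Step 2: Midrank |d_i| (ties get averaged ranks).
ranks: |1|->1, |4|->3.5, |5|->6, |2|->2, |7|->8, |5|->6, |4|->3.5, |5|->6
Step 3: Attach original signs; sum ranks with positive sign and with negative sign.
W+ = 1 + 6 + 8 = 15
W- = 3.5 + 2 + 6 + 3.5 + 6 = 21
(Check: W+ + W- = 36 should equal n(n+1)/2 = 36.)
Step 4: Test statistic W = min(W+, W-) = 15.
Step 5: Ties in |d|, so use the tie-corrected normal approximation.
        E[W] = n(n+1)/4 = 8*9/4 = 18.
        Tie groups: |d|=4 (t=2), |d|=5 (t=3); sum(t^3 - t) = 30.
        Var[W] = n(n+1)(2n+1)/24 - sum(t^3-t)/48 = 1224/24 - 30/48 = 50.375.
        z = (W - E[W]) / sqrt(Var[W]) = (15 - 18) / 7.0975 = -0.4227.
        Two-sided p = 2*Phi(z) = 0.672527.
Step 6: alpha = 0.05. fail to reject H0.

W+ = 15, W- = 21, W = min = 15, p = 0.672527, fail to reject H0.


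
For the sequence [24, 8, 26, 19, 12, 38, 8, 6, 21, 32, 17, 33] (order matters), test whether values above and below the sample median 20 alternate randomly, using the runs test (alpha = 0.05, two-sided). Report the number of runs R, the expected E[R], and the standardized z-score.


Step 1: Compute median = 20; label A = above, B = below.
Labels in order: ABABBABBAABA  (n_A = 6, n_B = 6)
Step 2: Count runs R = 9.
Step 3: Under H0 (random ordering), E[R] = 2*n_A*n_B/(n_A+n_B) + 1 = 2*6*6/12 + 1 = 7.0000.
        Var[R] = 2*n_A*n_B*(2*n_A*n_B - n_A - n_B) / ((n_A+n_B)^2 * (n_A+n_B-1)) = 4320/1584 = 2.7273.
        SD[R] = 1.6514.
Step 4: Continuity-corrected z = (R - 0.5 - E[R]) / SD[R] = (9 - 0.5 - 7.0000) / 1.6514 = 0.9083.
Step 5: Two-sided p-value via normal approximation = 2*(1 - Phi(|z|)) = 0.363722.
Step 6: alpha = 0.05. fail to reject H0.

R = 9, z = 0.9083, p = 0.363722, fail to reject H0.


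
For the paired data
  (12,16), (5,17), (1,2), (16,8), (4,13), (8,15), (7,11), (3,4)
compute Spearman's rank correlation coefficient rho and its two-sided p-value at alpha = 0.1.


Step 1: Rank x and y separately (midranks; no ties here).
rank(x): 12->7, 5->4, 1->1, 16->8, 4->3, 8->6, 7->5, 3->2
rank(y): 16->7, 17->8, 2->1, 8->3, 13->5, 15->6, 11->4, 4->2
Step 2: d_i = R_x(i) - R_y(i); compute d_i^2.
  (7-7)^2=0, (4-8)^2=16, (1-1)^2=0, (8-3)^2=25, (3-5)^2=4, (6-6)^2=0, (5-4)^2=1, (2-2)^2=0
sum(d^2) = 46.
Step 3: rho = 1 - 6*46 / (8*(8^2 - 1)) = 1 - 276/504 = 0.452381.
Step 4: Under H0, t = rho * sqrt((n-2)/(1-rho^2)) = 1.2425 ~ t(6).
Step 5: Two-sided p-value from the t-distribution with 6 df = 0.260405.
Step 6: alpha = 0.1. fail to reject H0.

rho = 0.4524, p = 0.260405, fail to reject H0 at alpha = 0.1.


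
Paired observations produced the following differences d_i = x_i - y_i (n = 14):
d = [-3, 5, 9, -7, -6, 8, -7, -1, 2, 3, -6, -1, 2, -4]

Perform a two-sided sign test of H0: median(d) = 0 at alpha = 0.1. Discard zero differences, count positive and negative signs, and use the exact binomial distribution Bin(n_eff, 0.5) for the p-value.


Step 1: Discard zero differences. Original n = 14; n_eff = number of nonzero differences = 14.
Nonzero differences (with sign): -3, +5, +9, -7, -6, +8, -7, -1, +2, +3, -6, -1, +2, -4
Step 2: Count signs: positive = 6, negative = 8.
Step 3: Under H0: P(positive) = 0.5, so the number of positives S ~ Bin(14, 0.5).
Step 4: Two-sided exact p-value = sum of Bin(14,0.5) probabilities at or below the observed probability = 0.790527.
Step 5: alpha = 0.1. fail to reject H0.

n_eff = 14, pos = 6, neg = 8, p = 0.790527, fail to reject H0.


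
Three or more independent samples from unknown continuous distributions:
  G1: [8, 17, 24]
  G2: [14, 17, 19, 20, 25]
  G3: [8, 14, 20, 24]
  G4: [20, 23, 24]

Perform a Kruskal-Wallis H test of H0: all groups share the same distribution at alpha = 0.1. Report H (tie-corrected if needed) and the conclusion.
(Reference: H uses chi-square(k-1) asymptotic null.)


Step 1: Combine all N = 15 observations and assign midranks.
sorted (value, group, rank): (8,G1,1.5), (8,G3,1.5), (14,G2,3.5), (14,G3,3.5), (17,G1,5.5), (17,G2,5.5), (19,G2,7), (20,G2,9), (20,G3,9), (20,G4,9), (23,G4,11), (24,G1,13), (24,G3,13), (24,G4,13), (25,G2,15)
Step 2: Sum ranks within each group.
R_1 = 20 (n_1 = 3)
R_2 = 40 (n_2 = 5)
R_3 = 27 (n_3 = 4)
R_4 = 33 (n_4 = 3)
Step 3: H = 12/(N(N+1)) * sum(R_i^2/n_i) - 3(N+1)
     = 12/(15*16) * (20^2/3 + 40^2/5 + 27^2/4 + 33^2/3) - 3*16
     = 0.050000 * 998.583 - 48
     = 1.929167.
Step 4: Ties present; correction factor C = 1 - 66/(15^3 - 15) = 0.980357. Corrected H = 1.929167 / 0.980357 = 1.967820.
Step 5: Under H0, H ~ chi^2(3); p-value = 0.579113.
Step 6: alpha = 0.1. fail to reject H0.

H = 1.9678, df = 3, p = 0.579113, fail to reject H0.


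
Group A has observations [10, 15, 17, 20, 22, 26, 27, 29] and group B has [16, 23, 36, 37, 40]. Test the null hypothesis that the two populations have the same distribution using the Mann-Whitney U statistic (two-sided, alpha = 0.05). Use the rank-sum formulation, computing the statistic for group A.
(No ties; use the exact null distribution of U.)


Step 1: Combine and sort all 13 observations; assign midranks.
sorted (value, group): (10,X), (15,X), (16,Y), (17,X), (20,X), (22,X), (23,Y), (26,X), (27,X), (29,X), (36,Y), (37,Y), (40,Y)
ranks: 10->1, 15->2, 16->3, 17->4, 20->5, 22->6, 23->7, 26->8, 27->9, 29->10, 36->11, 37->12, 40->13
Step 2: Rank sum for X: R1 = 1 + 2 + 4 + 5 + 6 + 8 + 9 + 10 = 45.
Step 3: U_X = R1 - n1(n1+1)/2 = 45 - 8*9/2 = 45 - 36 = 9.
       U_Y = n1*n2 - U_X = 40 - 9 = 31.
Step 4: No ties, so the exact null distribution of U (based on enumerating the C(13,8) = 1287 equally likely rank assignments) gives the two-sided p-value.
Step 5: p-value = 0.127428; compare to alpha = 0.05. fail to reject H0.

U_X = 9, p = 0.127428, fail to reject H0 at alpha = 0.05.


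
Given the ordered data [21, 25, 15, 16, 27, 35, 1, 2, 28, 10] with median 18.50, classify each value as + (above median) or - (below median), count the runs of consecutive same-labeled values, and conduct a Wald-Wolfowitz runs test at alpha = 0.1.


Step 1: Compute median = 18.50; label A = above, B = below.
Labels in order: AABBAABBAB  (n_A = 5, n_B = 5)
Step 2: Count runs R = 6.
Step 3: Under H0 (random ordering), E[R] = 2*n_A*n_B/(n_A+n_B) + 1 = 2*5*5/10 + 1 = 6.0000.
        Var[R] = 2*n_A*n_B*(2*n_A*n_B - n_A - n_B) / ((n_A+n_B)^2 * (n_A+n_B-1)) = 2000/900 = 2.2222.
        SD[R] = 1.4907.
Step 4: R = E[R], so z = 0 with no continuity correction.
Step 5: Two-sided p-value via normal approximation = 2*(1 - Phi(|z|)) = 1.000000.
Step 6: alpha = 0.1. fail to reject H0.

R = 6, z = 0.0000, p = 1.000000, fail to reject H0.


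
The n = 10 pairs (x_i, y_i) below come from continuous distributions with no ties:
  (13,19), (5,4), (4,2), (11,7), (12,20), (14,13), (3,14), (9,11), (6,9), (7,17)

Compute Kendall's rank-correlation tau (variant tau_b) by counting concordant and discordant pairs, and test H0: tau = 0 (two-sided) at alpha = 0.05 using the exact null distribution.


Step 1: Enumerate the 45 unordered pairs (i,j) with i<j and classify each by sign(x_j-x_i) * sign(y_j-y_i).
  (1,2):dx=-8,dy=-15->C; (1,3):dx=-9,dy=-17->C; (1,4):dx=-2,dy=-12->C; (1,5):dx=-1,dy=+1->D
  (1,6):dx=+1,dy=-6->D; (1,7):dx=-10,dy=-5->C; (1,8):dx=-4,dy=-8->C; (1,9):dx=-7,dy=-10->C
  (1,10):dx=-6,dy=-2->C; (2,3):dx=-1,dy=-2->C; (2,4):dx=+6,dy=+3->C; (2,5):dx=+7,dy=+16->C
  (2,6):dx=+9,dy=+9->C; (2,7):dx=-2,dy=+10->D; (2,8):dx=+4,dy=+7->C; (2,9):dx=+1,dy=+5->C
  (2,10):dx=+2,dy=+13->C; (3,4):dx=+7,dy=+5->C; (3,5):dx=+8,dy=+18->C; (3,6):dx=+10,dy=+11->C
  (3,7):dx=-1,dy=+12->D; (3,8):dx=+5,dy=+9->C; (3,9):dx=+2,dy=+7->C; (3,10):dx=+3,dy=+15->C
  (4,5):dx=+1,dy=+13->C; (4,6):dx=+3,dy=+6->C; (4,7):dx=-8,dy=+7->D; (4,8):dx=-2,dy=+4->D
  (4,9):dx=-5,dy=+2->D; (4,10):dx=-4,dy=+10->D; (5,6):dx=+2,dy=-7->D; (5,7):dx=-9,dy=-6->C
  (5,8):dx=-3,dy=-9->C; (5,9):dx=-6,dy=-11->C; (5,10):dx=-5,dy=-3->C; (6,7):dx=-11,dy=+1->D
  (6,8):dx=-5,dy=-2->C; (6,9):dx=-8,dy=-4->C; (6,10):dx=-7,dy=+4->D; (7,8):dx=+6,dy=-3->D
  (7,9):dx=+3,dy=-5->D; (7,10):dx=+4,dy=+3->C; (8,9):dx=-3,dy=-2->C; (8,10):dx=-2,dy=+6->D
  (9,10):dx=+1,dy=+8->C
Step 2: C = 31, D = 14, total pairs = 45.
Step 3: tau = (C - D)/(n(n-1)/2) = (31 - 14)/45 = 0.377778.
Step 4: Exact two-sided p-value (enumerate n! = 3628800 permutations of y under H0): p = 0.155742.
Step 5: alpha = 0.05. fail to reject H0.

tau_b = 0.3778 (C=31, D=14), p = 0.155742, fail to reject H0.


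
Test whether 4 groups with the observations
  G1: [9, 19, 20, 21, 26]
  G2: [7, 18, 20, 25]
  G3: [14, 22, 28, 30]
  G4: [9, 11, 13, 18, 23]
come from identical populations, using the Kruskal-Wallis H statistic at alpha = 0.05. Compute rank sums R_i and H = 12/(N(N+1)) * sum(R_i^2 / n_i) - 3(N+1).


Step 1: Combine all N = 18 observations and assign midranks.
sorted (value, group, rank): (7,G2,1), (9,G1,2.5), (9,G4,2.5), (11,G4,4), (13,G4,5), (14,G3,6), (18,G2,7.5), (18,G4,7.5), (19,G1,9), (20,G1,10.5), (20,G2,10.5), (21,G1,12), (22,G3,13), (23,G4,14), (25,G2,15), (26,G1,16), (28,G3,17), (30,G3,18)
Step 2: Sum ranks within each group.
R_1 = 50 (n_1 = 5)
R_2 = 34 (n_2 = 4)
R_3 = 54 (n_3 = 4)
R_4 = 33 (n_4 = 5)
Step 3: H = 12/(N(N+1)) * sum(R_i^2/n_i) - 3(N+1)
     = 12/(18*19) * (50^2/5 + 34^2/4 + 54^2/4 + 33^2/5) - 3*19
     = 0.035088 * 1735.8 - 57
     = 3.905263.
Step 4: Ties present; correction factor C = 1 - 18/(18^3 - 18) = 0.996904. Corrected H = 3.905263 / 0.996904 = 3.917391.
Step 5: Under H0, H ~ chi^2(3); p-value = 0.270524.
Step 6: alpha = 0.05. fail to reject H0.

H = 3.9174, df = 3, p = 0.270524, fail to reject H0.


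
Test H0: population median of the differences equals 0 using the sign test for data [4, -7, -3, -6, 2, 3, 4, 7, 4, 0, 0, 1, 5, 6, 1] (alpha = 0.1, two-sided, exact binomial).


Step 1: Discard zero differences. Original n = 15; n_eff = number of nonzero differences = 13.
Nonzero differences (with sign): +4, -7, -3, -6, +2, +3, +4, +7, +4, +1, +5, +6, +1
Step 2: Count signs: positive = 10, negative = 3.
Step 3: Under H0: P(positive) = 0.5, so the number of positives S ~ Bin(13, 0.5).
Step 4: Two-sided exact p-value = sum of Bin(13,0.5) probabilities at or below the observed probability = 0.092285.
Step 5: alpha = 0.1. reject H0.

n_eff = 13, pos = 10, neg = 3, p = 0.092285, reject H0.


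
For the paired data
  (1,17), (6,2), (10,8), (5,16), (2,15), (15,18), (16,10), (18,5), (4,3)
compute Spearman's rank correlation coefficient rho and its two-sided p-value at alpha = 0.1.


Step 1: Rank x and y separately (midranks; no ties here).
rank(x): 1->1, 6->5, 10->6, 5->4, 2->2, 15->7, 16->8, 18->9, 4->3
rank(y): 17->8, 2->1, 8->4, 16->7, 15->6, 18->9, 10->5, 5->3, 3->2
Step 2: d_i = R_x(i) - R_y(i); compute d_i^2.
  (1-8)^2=49, (5-1)^2=16, (6-4)^2=4, (4-7)^2=9, (2-6)^2=16, (7-9)^2=4, (8-5)^2=9, (9-3)^2=36, (3-2)^2=1
sum(d^2) = 144.
Step 3: rho = 1 - 6*144 / (9*(9^2 - 1)) = 1 - 864/720 = -0.200000.
Step 4: Under H0, t = rho * sqrt((n-2)/(1-rho^2)) = -0.5401 ~ t(7).
Step 5: Two-sided p-value from the t-distribution with 7 df = 0.605901.
Step 6: alpha = 0.1. fail to reject H0.

rho = -0.2000, p = 0.605901, fail to reject H0 at alpha = 0.1.


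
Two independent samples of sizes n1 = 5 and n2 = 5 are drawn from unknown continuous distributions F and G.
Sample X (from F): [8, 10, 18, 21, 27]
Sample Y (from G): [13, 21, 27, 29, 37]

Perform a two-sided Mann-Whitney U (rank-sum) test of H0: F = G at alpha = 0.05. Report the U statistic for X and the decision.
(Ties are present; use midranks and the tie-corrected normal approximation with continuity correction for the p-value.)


Step 1: Combine and sort all 10 observations; assign midranks.
sorted (value, group): (8,X), (10,X), (13,Y), (18,X), (21,X), (21,Y), (27,X), (27,Y), (29,Y), (37,Y)
ranks: 8->1, 10->2, 13->3, 18->4, 21->5.5, 21->5.5, 27->7.5, 27->7.5, 29->9, 37->10
Step 2: Rank sum for X: R1 = 1 + 2 + 4 + 5.5 + 7.5 = 20.
Step 3: U_X = R1 - n1(n1+1)/2 = 20 - 5*6/2 = 20 - 15 = 5.
       U_Y = n1*n2 - U_X = 25 - 5 = 20.
Step 4: Ties are present, so use the tie-corrected normal approximation (with continuity correction) for the p-value.
Step 5: p-value = 0.141238; compare to alpha = 0.05. fail to reject H0.

U_X = 5, p = 0.141238, fail to reject H0 at alpha = 0.05.


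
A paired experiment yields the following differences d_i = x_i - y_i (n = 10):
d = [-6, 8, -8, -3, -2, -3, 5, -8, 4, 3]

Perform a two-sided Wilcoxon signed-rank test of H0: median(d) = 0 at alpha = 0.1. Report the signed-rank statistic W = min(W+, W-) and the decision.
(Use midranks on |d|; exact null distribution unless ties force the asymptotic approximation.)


Step 1: Drop any zero differences (none here) and take |d_i|.
|d| = [6, 8, 8, 3, 2, 3, 5, 8, 4, 3]
Step 2: Midrank |d_i| (ties get averaged ranks).
ranks: |6|->7, |8|->9, |8|->9, |3|->3, |2|->1, |3|->3, |5|->6, |8|->9, |4|->5, |3|->3
Step 3: Attach original signs; sum ranks with positive sign and with negative sign.
W+ = 9 + 6 + 5 + 3 = 23
W- = 7 + 9 + 3 + 1 + 3 + 9 = 32
(Check: W+ + W- = 55 should equal n(n+1)/2 = 55.)
Step 4: Test statistic W = min(W+, W-) = 23.
Step 5: Ties in |d|, so use the tie-corrected normal approximation.
        E[W] = n(n+1)/4 = 10*11/4 = 27.5.
        Tie groups: |d|=3 (t=3), |d|=8 (t=3); sum(t^3 - t) = 48.
        Var[W] = n(n+1)(2n+1)/24 - sum(t^3-t)/48 = 2310/24 - 48/48 = 95.25.
        z = (W - E[W]) / sqrt(Var[W]) = (23 - 27.5) / 9.7596 = -0.4611.
        Two-sided p = 2*Phi(z) = 0.644738.
Step 6: alpha = 0.1. fail to reject H0.

W+ = 23, W- = 32, W = min = 23, p = 0.644738, fail to reject H0.


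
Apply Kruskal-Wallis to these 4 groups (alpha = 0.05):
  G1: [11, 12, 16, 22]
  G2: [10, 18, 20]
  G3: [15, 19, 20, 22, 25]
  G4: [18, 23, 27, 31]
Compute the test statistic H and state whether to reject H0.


Step 1: Combine all N = 16 observations and assign midranks.
sorted (value, group, rank): (10,G2,1), (11,G1,2), (12,G1,3), (15,G3,4), (16,G1,5), (18,G2,6.5), (18,G4,6.5), (19,G3,8), (20,G2,9.5), (20,G3,9.5), (22,G1,11.5), (22,G3,11.5), (23,G4,13), (25,G3,14), (27,G4,15), (31,G4,16)
Step 2: Sum ranks within each group.
R_1 = 21.5 (n_1 = 4)
R_2 = 17 (n_2 = 3)
R_3 = 47 (n_3 = 5)
R_4 = 50.5 (n_4 = 4)
Step 3: H = 12/(N(N+1)) * sum(R_i^2/n_i) - 3(N+1)
     = 12/(16*17) * (21.5^2/4 + 17^2/3 + 47^2/5 + 50.5^2/4) - 3*17
     = 0.044118 * 1291.26 - 51
     = 5.967279.
Step 4: Ties present; correction factor C = 1 - 18/(16^3 - 16) = 0.995588. Corrected H = 5.967279 / 0.995588 = 5.993722.
Step 5: Under H0, H ~ chi^2(3); p-value = 0.111916.
Step 6: alpha = 0.05. fail to reject H0.

H = 5.9937, df = 3, p = 0.111916, fail to reject H0.


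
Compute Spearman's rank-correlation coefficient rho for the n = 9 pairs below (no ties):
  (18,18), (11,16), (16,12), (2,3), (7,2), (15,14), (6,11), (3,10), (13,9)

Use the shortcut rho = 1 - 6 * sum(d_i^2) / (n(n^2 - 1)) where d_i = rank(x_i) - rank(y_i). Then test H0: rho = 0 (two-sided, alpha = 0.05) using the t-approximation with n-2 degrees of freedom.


Step 1: Rank x and y separately (midranks; no ties here).
rank(x): 18->9, 11->5, 16->8, 2->1, 7->4, 15->7, 6->3, 3->2, 13->6
rank(y): 18->9, 16->8, 12->6, 3->2, 2->1, 14->7, 11->5, 10->4, 9->3
Step 2: d_i = R_x(i) - R_y(i); compute d_i^2.
  (9-9)^2=0, (5-8)^2=9, (8-6)^2=4, (1-2)^2=1, (4-1)^2=9, (7-7)^2=0, (3-5)^2=4, (2-4)^2=4, (6-3)^2=9
sum(d^2) = 40.
Step 3: rho = 1 - 6*40 / (9*(9^2 - 1)) = 1 - 240/720 = 0.666667.
Step 4: Under H0, t = rho * sqrt((n-2)/(1-rho^2)) = 2.3664 ~ t(7).
Step 5: Two-sided p-value from the t-distribution with 7 df = 0.049867.
Step 6: alpha = 0.05. reject H0.

rho = 0.6667, p = 0.049867, reject H0 at alpha = 0.05.


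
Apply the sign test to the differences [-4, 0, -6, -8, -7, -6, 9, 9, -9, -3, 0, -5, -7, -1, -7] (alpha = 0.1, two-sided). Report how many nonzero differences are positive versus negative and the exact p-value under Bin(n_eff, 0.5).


Step 1: Discard zero differences. Original n = 15; n_eff = number of nonzero differences = 13.
Nonzero differences (with sign): -4, -6, -8, -7, -6, +9, +9, -9, -3, -5, -7, -1, -7
Step 2: Count signs: positive = 2, negative = 11.
Step 3: Under H0: P(positive) = 0.5, so the number of positives S ~ Bin(13, 0.5).
Step 4: Two-sided exact p-value = sum of Bin(13,0.5) probabilities at or below the observed probability = 0.022461.
Step 5: alpha = 0.1. reject H0.

n_eff = 13, pos = 2, neg = 11, p = 0.022461, reject H0.


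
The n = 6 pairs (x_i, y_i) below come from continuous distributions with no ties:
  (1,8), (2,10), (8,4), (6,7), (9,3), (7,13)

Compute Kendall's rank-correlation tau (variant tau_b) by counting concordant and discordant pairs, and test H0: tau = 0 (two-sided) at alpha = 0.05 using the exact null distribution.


Step 1: Enumerate the 15 unordered pairs (i,j) with i<j and classify each by sign(x_j-x_i) * sign(y_j-y_i).
  (1,2):dx=+1,dy=+2->C; (1,3):dx=+7,dy=-4->D; (1,4):dx=+5,dy=-1->D; (1,5):dx=+8,dy=-5->D
  (1,6):dx=+6,dy=+5->C; (2,3):dx=+6,dy=-6->D; (2,4):dx=+4,dy=-3->D; (2,5):dx=+7,dy=-7->D
  (2,6):dx=+5,dy=+3->C; (3,4):dx=-2,dy=+3->D; (3,5):dx=+1,dy=-1->D; (3,6):dx=-1,dy=+9->D
  (4,5):dx=+3,dy=-4->D; (4,6):dx=+1,dy=+6->C; (5,6):dx=-2,dy=+10->D
Step 2: C = 4, D = 11, total pairs = 15.
Step 3: tau = (C - D)/(n(n-1)/2) = (4 - 11)/15 = -0.466667.
Step 4: Exact two-sided p-value (enumerate n! = 720 permutations of y under H0): p = 0.272222.
Step 5: alpha = 0.05. fail to reject H0.

tau_b = -0.4667 (C=4, D=11), p = 0.272222, fail to reject H0.


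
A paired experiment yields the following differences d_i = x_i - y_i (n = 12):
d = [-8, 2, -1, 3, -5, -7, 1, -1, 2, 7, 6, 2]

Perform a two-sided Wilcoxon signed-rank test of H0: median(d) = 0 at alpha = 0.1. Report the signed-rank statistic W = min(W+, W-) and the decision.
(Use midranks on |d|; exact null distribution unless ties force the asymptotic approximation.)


Step 1: Drop any zero differences (none here) and take |d_i|.
|d| = [8, 2, 1, 3, 5, 7, 1, 1, 2, 7, 6, 2]
Step 2: Midrank |d_i| (ties get averaged ranks).
ranks: |8|->12, |2|->5, |1|->2, |3|->7, |5|->8, |7|->10.5, |1|->2, |1|->2, |2|->5, |7|->10.5, |6|->9, |2|->5
Step 3: Attach original signs; sum ranks with positive sign and with negative sign.
W+ = 5 + 7 + 2 + 5 + 10.5 + 9 + 5 = 43.5
W- = 12 + 2 + 8 + 10.5 + 2 = 34.5
(Check: W+ + W- = 78 should equal n(n+1)/2 = 78.)
Step 4: Test statistic W = min(W+, W-) = 34.5.
Step 5: Ties in |d|, so use the tie-corrected normal approximation.
        E[W] = n(n+1)/4 = 12*13/4 = 39.
        Tie groups: |d|=1 (t=3), |d|=2 (t=3), |d|=7 (t=2); sum(t^3 - t) = 54.
        Var[W] = n(n+1)(2n+1)/24 - sum(t^3-t)/48 = 3900/24 - 54/48 = 161.375.
        z = (W - E[W]) / sqrt(Var[W]) = (34.5 - 39) / 12.7033 = -0.3542.
        Two-sided p = 2*Phi(z) = 0.723161.
Step 6: alpha = 0.1. fail to reject H0.

W+ = 43.5, W- = 34.5, W = min = 34.5, p = 0.723161, fail to reject H0.


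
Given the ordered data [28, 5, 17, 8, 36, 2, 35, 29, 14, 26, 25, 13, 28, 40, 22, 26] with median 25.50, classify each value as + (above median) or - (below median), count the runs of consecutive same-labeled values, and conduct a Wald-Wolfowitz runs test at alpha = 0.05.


Step 1: Compute median = 25.50; label A = above, B = below.
Labels in order: ABBBABAABABBAABA  (n_A = 8, n_B = 8)
Step 2: Count runs R = 11.
Step 3: Under H0 (random ordering), E[R] = 2*n_A*n_B/(n_A+n_B) + 1 = 2*8*8/16 + 1 = 9.0000.
        Var[R] = 2*n_A*n_B*(2*n_A*n_B - n_A - n_B) / ((n_A+n_B)^2 * (n_A+n_B-1)) = 14336/3840 = 3.7333.
        SD[R] = 1.9322.
Step 4: Continuity-corrected z = (R - 0.5 - E[R]) / SD[R] = (11 - 0.5 - 9.0000) / 1.9322 = 0.7763.
Step 5: Two-sided p-value via normal approximation = 2*(1 - Phi(|z|)) = 0.437558.
Step 6: alpha = 0.05. fail to reject H0.

R = 11, z = 0.7763, p = 0.437558, fail to reject H0.


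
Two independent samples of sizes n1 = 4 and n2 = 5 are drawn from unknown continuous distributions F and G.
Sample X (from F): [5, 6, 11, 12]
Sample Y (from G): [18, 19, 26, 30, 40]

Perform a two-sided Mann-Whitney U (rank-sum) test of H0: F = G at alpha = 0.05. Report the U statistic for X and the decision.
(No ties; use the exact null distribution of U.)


Step 1: Combine and sort all 9 observations; assign midranks.
sorted (value, group): (5,X), (6,X), (11,X), (12,X), (18,Y), (19,Y), (26,Y), (30,Y), (40,Y)
ranks: 5->1, 6->2, 11->3, 12->4, 18->5, 19->6, 26->7, 30->8, 40->9
Step 2: Rank sum for X: R1 = 1 + 2 + 3 + 4 = 10.
Step 3: U_X = R1 - n1(n1+1)/2 = 10 - 4*5/2 = 10 - 10 = 0.
       U_Y = n1*n2 - U_X = 20 - 0 = 20.
Step 4: No ties, so the exact null distribution of U (based on enumerating the C(9,4) = 126 equally likely rank assignments) gives the two-sided p-value.
Step 5: p-value = 0.015873; compare to alpha = 0.05. reject H0.

U_X = 0, p = 0.015873, reject H0 at alpha = 0.05.


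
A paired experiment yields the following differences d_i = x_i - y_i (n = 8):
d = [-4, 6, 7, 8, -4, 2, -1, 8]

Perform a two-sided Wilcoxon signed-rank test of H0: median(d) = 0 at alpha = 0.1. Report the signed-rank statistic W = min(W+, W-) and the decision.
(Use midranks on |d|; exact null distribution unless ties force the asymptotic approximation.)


Step 1: Drop any zero differences (none here) and take |d_i|.
|d| = [4, 6, 7, 8, 4, 2, 1, 8]
Step 2: Midrank |d_i| (ties get averaged ranks).
ranks: |4|->3.5, |6|->5, |7|->6, |8|->7.5, |4|->3.5, |2|->2, |1|->1, |8|->7.5
Step 3: Attach original signs; sum ranks with positive sign and with negative sign.
W+ = 5 + 6 + 7.5 + 2 + 7.5 = 28
W- = 3.5 + 3.5 + 1 = 8
(Check: W+ + W- = 36 should equal n(n+1)/2 = 36.)
Step 4: Test statistic W = min(W+, W-) = 8.
Step 5: Ties in |d|, so use the tie-corrected normal approximation.
        E[W] = n(n+1)/4 = 8*9/4 = 18.
        Tie groups: |d|=4 (t=2), |d|=8 (t=2); sum(t^3 - t) = 12.
        Var[W] = n(n+1)(2n+1)/24 - sum(t^3-t)/48 = 1224/24 - 12/48 = 50.75.
        z = (W - E[W]) / sqrt(Var[W]) = (8 - 18) / 7.1239 = -1.4037.
        Two-sided p = 2*Phi(z) = 0.160401.
Step 6: alpha = 0.1. fail to reject H0.

W+ = 28, W- = 8, W = min = 8, p = 0.160401, fail to reject H0.


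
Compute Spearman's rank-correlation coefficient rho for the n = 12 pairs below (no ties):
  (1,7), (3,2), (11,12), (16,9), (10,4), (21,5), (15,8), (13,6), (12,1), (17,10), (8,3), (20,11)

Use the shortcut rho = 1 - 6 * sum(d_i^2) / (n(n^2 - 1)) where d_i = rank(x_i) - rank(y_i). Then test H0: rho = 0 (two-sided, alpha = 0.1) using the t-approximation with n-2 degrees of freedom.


Step 1: Rank x and y separately (midranks; no ties here).
rank(x): 1->1, 3->2, 11->5, 16->9, 10->4, 21->12, 15->8, 13->7, 12->6, 17->10, 8->3, 20->11
rank(y): 7->7, 2->2, 12->12, 9->9, 4->4, 5->5, 8->8, 6->6, 1->1, 10->10, 3->3, 11->11
Step 2: d_i = R_x(i) - R_y(i); compute d_i^2.
  (1-7)^2=36, (2-2)^2=0, (5-12)^2=49, (9-9)^2=0, (4-4)^2=0, (12-5)^2=49, (8-8)^2=0, (7-6)^2=1, (6-1)^2=25, (10-10)^2=0, (3-3)^2=0, (11-11)^2=0
sum(d^2) = 160.
Step 3: rho = 1 - 6*160 / (12*(12^2 - 1)) = 1 - 960/1716 = 0.440559.
Step 4: Under H0, t = rho * sqrt((n-2)/(1-rho^2)) = 1.5519 ~ t(10).
Step 5: Two-sided p-value from the t-distribution with 10 df = 0.151735.
Step 6: alpha = 0.1. fail to reject H0.

rho = 0.4406, p = 0.151735, fail to reject H0 at alpha = 0.1.


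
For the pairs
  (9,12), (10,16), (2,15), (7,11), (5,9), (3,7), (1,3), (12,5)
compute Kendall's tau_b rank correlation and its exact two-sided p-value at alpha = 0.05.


Step 1: Enumerate the 28 unordered pairs (i,j) with i<j and classify each by sign(x_j-x_i) * sign(y_j-y_i).
  (1,2):dx=+1,dy=+4->C; (1,3):dx=-7,dy=+3->D; (1,4):dx=-2,dy=-1->C; (1,5):dx=-4,dy=-3->C
  (1,6):dx=-6,dy=-5->C; (1,7):dx=-8,dy=-9->C; (1,8):dx=+3,dy=-7->D; (2,3):dx=-8,dy=-1->C
  (2,4):dx=-3,dy=-5->C; (2,5):dx=-5,dy=-7->C; (2,6):dx=-7,dy=-9->C; (2,7):dx=-9,dy=-13->C
  (2,8):dx=+2,dy=-11->D; (3,4):dx=+5,dy=-4->D; (3,5):dx=+3,dy=-6->D; (3,6):dx=+1,dy=-8->D
  (3,7):dx=-1,dy=-12->C; (3,8):dx=+10,dy=-10->D; (4,5):dx=-2,dy=-2->C; (4,6):dx=-4,dy=-4->C
  (4,7):dx=-6,dy=-8->C; (4,8):dx=+5,dy=-6->D; (5,6):dx=-2,dy=-2->C; (5,7):dx=-4,dy=-6->C
  (5,8):dx=+7,dy=-4->D; (6,7):dx=-2,dy=-4->C; (6,8):dx=+9,dy=-2->D; (7,8):dx=+11,dy=+2->C
Step 2: C = 18, D = 10, total pairs = 28.
Step 3: tau = (C - D)/(n(n-1)/2) = (18 - 10)/28 = 0.285714.
Step 4: Exact two-sided p-value (enumerate n! = 40320 permutations of y under H0): p = 0.398760.
Step 5: alpha = 0.05. fail to reject H0.

tau_b = 0.2857 (C=18, D=10), p = 0.398760, fail to reject H0.


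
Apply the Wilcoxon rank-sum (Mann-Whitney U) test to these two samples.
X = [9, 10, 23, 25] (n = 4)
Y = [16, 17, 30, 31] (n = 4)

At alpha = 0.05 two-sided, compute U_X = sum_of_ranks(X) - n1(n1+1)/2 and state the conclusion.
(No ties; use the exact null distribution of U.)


Step 1: Combine and sort all 8 observations; assign midranks.
sorted (value, group): (9,X), (10,X), (16,Y), (17,Y), (23,X), (25,X), (30,Y), (31,Y)
ranks: 9->1, 10->2, 16->3, 17->4, 23->5, 25->6, 30->7, 31->8
Step 2: Rank sum for X: R1 = 1 + 2 + 5 + 6 = 14.
Step 3: U_X = R1 - n1(n1+1)/2 = 14 - 4*5/2 = 14 - 10 = 4.
       U_Y = n1*n2 - U_X = 16 - 4 = 12.
Step 4: No ties, so the exact null distribution of U (based on enumerating the C(8,4) = 70 equally likely rank assignments) gives the two-sided p-value.
Step 5: p-value = 0.342857; compare to alpha = 0.05. fail to reject H0.

U_X = 4, p = 0.342857, fail to reject H0 at alpha = 0.05.


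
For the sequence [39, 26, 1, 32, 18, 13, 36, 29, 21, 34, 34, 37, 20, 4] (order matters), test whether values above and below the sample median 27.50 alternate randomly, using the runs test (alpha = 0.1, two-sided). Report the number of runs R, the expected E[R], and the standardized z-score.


Step 1: Compute median = 27.50; label A = above, B = below.
Labels in order: ABBABBAABAAABB  (n_A = 7, n_B = 7)
Step 2: Count runs R = 8.
Step 3: Under H0 (random ordering), E[R] = 2*n_A*n_B/(n_A+n_B) + 1 = 2*7*7/14 + 1 = 8.0000.
        Var[R] = 2*n_A*n_B*(2*n_A*n_B - n_A - n_B) / ((n_A+n_B)^2 * (n_A+n_B-1)) = 8232/2548 = 3.2308.
        SD[R] = 1.7974.
Step 4: R = E[R], so z = 0 with no continuity correction.
Step 5: Two-sided p-value via normal approximation = 2*(1 - Phi(|z|)) = 1.000000.
Step 6: alpha = 0.1. fail to reject H0.

R = 8, z = 0.0000, p = 1.000000, fail to reject H0.
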